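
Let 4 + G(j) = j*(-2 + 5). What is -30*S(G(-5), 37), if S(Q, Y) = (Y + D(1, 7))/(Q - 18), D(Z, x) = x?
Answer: 1320/37 ≈ 35.676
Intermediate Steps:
G(j) = -4 + 3*j (G(j) = -4 + j*(-2 + 5) = -4 + j*3 = -4 + 3*j)
S(Q, Y) = (7 + Y)/(-18 + Q) (S(Q, Y) = (Y + 7)/(Q - 18) = (7 + Y)/(-18 + Q))
-30*S(G(-5), 37) = -30*(7 + 37)/(-18 + (-4 + 3*(-5))) = -30*44/(-18 + (-4 - 15)) = -30*44/(-18 - 19) = -30*44/(-37) = -(-30)*44/37 = -30*(-44/37) = 1320/37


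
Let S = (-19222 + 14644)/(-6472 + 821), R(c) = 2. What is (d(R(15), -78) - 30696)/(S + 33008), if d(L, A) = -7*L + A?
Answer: -86991494/93266393 ≈ -0.93272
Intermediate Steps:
S = 4578/5651 (S = -4578/(-5651) = -4578*(-1/5651) = 4578/5651 ≈ 0.81012)
d(L, A) = A - 7*L
(d(R(15), -78) - 30696)/(S + 33008) = ((-78 - 7*2) - 30696)/(4578/5651 + 33008) = ((-78 - 14) - 30696)/(186532786/5651) = (-92 - 30696)*(5651/186532786) = -30788*5651/186532786 = -86991494/93266393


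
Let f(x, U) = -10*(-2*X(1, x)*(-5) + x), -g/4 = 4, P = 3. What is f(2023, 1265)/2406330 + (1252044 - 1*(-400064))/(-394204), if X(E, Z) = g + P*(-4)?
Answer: -33186566828/7904874261 ≈ -4.1982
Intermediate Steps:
g = -16 (g = -4*4 = -16)
X(E, Z) = -28 (X(E, Z) = -16 + 3*(-4) = -16 - 12 = -28)
f(x, U) = 2800 - 10*x (f(x, U) = -10*(-2*(-28)*(-5) + x) = -10*(56*(-5) + x) = -10*(-280 + x) = 2800 - 10*x)
f(2023, 1265)/2406330 + (1252044 - 1*(-400064))/(-394204) = (2800 - 10*2023)/2406330 + (1252044 - 1*(-400064))/(-394204) = (2800 - 20230)*(1/2406330) + (1252044 + 400064)*(-1/394204) = -17430*1/2406330 + 1652108*(-1/394204) = -581/80211 - 413027/98551 = -33186566828/7904874261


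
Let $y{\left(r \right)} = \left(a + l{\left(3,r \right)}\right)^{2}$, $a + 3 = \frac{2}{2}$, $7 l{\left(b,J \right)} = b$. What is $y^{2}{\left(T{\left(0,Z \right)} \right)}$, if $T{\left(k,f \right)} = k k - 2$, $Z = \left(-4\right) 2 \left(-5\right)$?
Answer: $\frac{14641}{2401} \approx 6.0979$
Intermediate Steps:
$l{\left(b,J \right)} = \frac{b}{7}$
$a = -2$ ($a = -3 + \frac{2}{2} = -3 + 2 \cdot \frac{1}{2} = -3 + 1 = -2$)
$Z = 40$ ($Z = \left(-8\right) \left(-5\right) = 40$)
$T{\left(k,f \right)} = -2 + k^{2}$ ($T{\left(k,f \right)} = k^{2} - 2 = -2 + k^{2}$)
$y{\left(r \right)} = \frac{121}{49}$ ($y{\left(r \right)} = \left(-2 + \frac{1}{7} \cdot 3\right)^{2} = \left(-2 + \frac{3}{7}\right)^{2} = \left(- \frac{11}{7}\right)^{2} = \frac{121}{49}$)
$y^{2}{\left(T{\left(0,Z \right)} \right)} = \left(\frac{121}{49}\right)^{2} = \frac{14641}{2401}$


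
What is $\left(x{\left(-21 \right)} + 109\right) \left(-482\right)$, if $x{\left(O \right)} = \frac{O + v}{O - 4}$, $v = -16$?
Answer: $- \frac{1331284}{25} \approx -53251.0$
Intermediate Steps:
$x{\left(O \right)} = \frac{-16 + O}{-4 + O}$ ($x{\left(O \right)} = \frac{O - 16}{O - 4} = \frac{-16 + O}{-4 + O}$)
$\left(x{\left(-21 \right)} + 109\right) \left(-482\right) = \left(\frac{-16 - 21}{-4 - 21} + 109\right) \left(-482\right) = \left(\frac{1}{-25} \left(-37\right) + 109\right) \left(-482\right) = \left(\left(- \frac{1}{25}\right) \left(-37\right) + 109\right) \left(-482\right) = \left(\frac{37}{25} + 109\right) \left(-482\right) = \frac{2762}{25} \left(-482\right) = - \frac{1331284}{25}$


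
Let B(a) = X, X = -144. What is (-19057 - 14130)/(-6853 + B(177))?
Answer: 33187/6997 ≈ 4.7430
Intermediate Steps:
B(a) = -144
(-19057 - 14130)/(-6853 + B(177)) = (-19057 - 14130)/(-6853 - 144) = -33187/(-6997) = -33187*(-1/6997) = 33187/6997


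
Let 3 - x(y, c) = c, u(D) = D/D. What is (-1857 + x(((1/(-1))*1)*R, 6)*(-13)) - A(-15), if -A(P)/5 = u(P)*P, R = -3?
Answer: -1893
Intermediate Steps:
u(D) = 1
x(y, c) = 3 - c
A(P) = -5*P
(-1857 + x(((1/(-1))*1)*R, 6)*(-13)) - A(-15) = (-1857 + (3 - 1*6)*(-13)) - (-5)*(-15) = (-1857 + (3 - 6)*(-13)) - 1*75 = (-1857 - 3*(-13)) - 75 = (-1857 + 39) - 75 = -1818 - 75 = -1893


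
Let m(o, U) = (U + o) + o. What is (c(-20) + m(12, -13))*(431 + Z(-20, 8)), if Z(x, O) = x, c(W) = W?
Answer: -3699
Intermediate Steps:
m(o, U) = U + 2*o
(c(-20) + m(12, -13))*(431 + Z(-20, 8)) = (-20 + (-13 + 2*12))*(431 - 20) = (-20 + (-13 + 24))*411 = (-20 + 11)*411 = -9*411 = -3699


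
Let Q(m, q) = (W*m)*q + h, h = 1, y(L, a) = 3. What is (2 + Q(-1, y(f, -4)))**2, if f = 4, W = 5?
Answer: 144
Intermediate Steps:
Q(m, q) = 1 + 5*m*q (Q(m, q) = (5*m)*q + 1 = 5*m*q + 1 = 1 + 5*m*q)
(2 + Q(-1, y(f, -4)))**2 = (2 + (1 + 5*(-1)*3))**2 = (2 + (1 - 15))**2 = (2 - 14)**2 = (-12)**2 = 144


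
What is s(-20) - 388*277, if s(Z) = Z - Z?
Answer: -107476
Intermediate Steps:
s(Z) = 0
s(-20) - 388*277 = 0 - 388*277 = 0 - 107476 = -107476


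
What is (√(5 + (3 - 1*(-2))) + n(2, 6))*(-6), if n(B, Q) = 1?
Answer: -6 - 6*√10 ≈ -24.974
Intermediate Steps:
(√(5 + (3 - 1*(-2))) + n(2, 6))*(-6) = (√(5 + (3 - 1*(-2))) + 1)*(-6) = (√(5 + (3 + 2)) + 1)*(-6) = (√(5 + 5) + 1)*(-6) = (√10 + 1)*(-6) = (1 + √10)*(-6) = -6 - 6*√10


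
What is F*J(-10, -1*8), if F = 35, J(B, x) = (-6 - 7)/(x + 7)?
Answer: 455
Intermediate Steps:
J(B, x) = -13/(7 + x)
F*J(-10, -1*8) = 35*(-13/(7 - 1*8)) = 35*(-13/(7 - 8)) = 35*(-13/(-1)) = 35*(-13*(-1)) = 35*13 = 455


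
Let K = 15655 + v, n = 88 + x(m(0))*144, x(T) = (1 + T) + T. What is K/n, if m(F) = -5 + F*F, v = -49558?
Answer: 33903/1208 ≈ 28.065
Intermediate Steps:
m(F) = -5 + F²
x(T) = 1 + 2*T
n = -1208 (n = 88 + (1 + 2*(-5 + 0²))*144 = 88 + (1 + 2*(-5 + 0))*144 = 88 + (1 + 2*(-5))*144 = 88 + (1 - 10)*144 = 88 - 9*144 = 88 - 1296 = -1208)
K = -33903 (K = 15655 - 49558 = -33903)
K/n = -33903/(-1208) = -33903*(-1/1208) = 33903/1208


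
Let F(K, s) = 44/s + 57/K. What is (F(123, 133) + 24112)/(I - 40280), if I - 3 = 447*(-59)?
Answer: -131487067/363442450 ≈ -0.36178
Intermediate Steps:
I = -26370 (I = 3 + 447*(-59) = 3 - 26373 = -26370)
(F(123, 133) + 24112)/(I - 40280) = ((44/133 + 57/123) + 24112)/(-26370 - 40280) = ((44*(1/133) + 57*(1/123)) + 24112)/(-66650) = ((44/133 + 19/41) + 24112)*(-1/66650) = (4331/5453 + 24112)*(-1/66650) = (131487067/5453)*(-1/66650) = -131487067/363442450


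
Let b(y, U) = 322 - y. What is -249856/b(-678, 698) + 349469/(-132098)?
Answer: -4169368361/16512250 ≈ -252.50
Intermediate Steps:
-249856/b(-678, 698) + 349469/(-132098) = -249856/(322 - 1*(-678)) + 349469/(-132098) = -249856/(322 + 678) + 349469*(-1/132098) = -249856/1000 - 349469/132098 = -249856*1/1000 - 349469/132098 = -31232/125 - 349469/132098 = -4169368361/16512250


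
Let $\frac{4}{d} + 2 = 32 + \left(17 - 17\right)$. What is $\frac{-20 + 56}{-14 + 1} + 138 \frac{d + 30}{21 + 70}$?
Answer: $\frac{19532}{455} \approx 42.927$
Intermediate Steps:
$d = \frac{2}{15}$ ($d = \frac{4}{-2 + \left(32 + \left(17 - 17\right)\right)} = \frac{4}{-2 + \left(32 + 0\right)} = \frac{4}{-2 + 32} = \frac{4}{30} = 4 \cdot \frac{1}{30} = \frac{2}{15} \approx 0.13333$)
$\frac{-20 + 56}{-14 + 1} + 138 \frac{d + 30}{21 + 70} = \frac{-20 + 56}{-14 + 1} + 138 \frac{\frac{2}{15} + 30}{21 + 70} = \frac{36}{-13} + 138 \frac{452}{15 \cdot 91} = 36 \left(- \frac{1}{13}\right) + 138 \cdot \frac{452}{15} \cdot \frac{1}{91} = - \frac{36}{13} + 138 \cdot \frac{452}{1365} = - \frac{36}{13} + \frac{20792}{455} = \frac{19532}{455}$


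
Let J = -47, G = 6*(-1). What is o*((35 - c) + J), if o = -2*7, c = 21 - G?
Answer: 546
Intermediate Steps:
G = -6
c = 27 (c = 21 - 1*(-6) = 21 + 6 = 27)
o = -14
o*((35 - c) + J) = -14*((35 - 1*27) - 47) = -14*((35 - 27) - 47) = -14*(8 - 47) = -14*(-39) = 546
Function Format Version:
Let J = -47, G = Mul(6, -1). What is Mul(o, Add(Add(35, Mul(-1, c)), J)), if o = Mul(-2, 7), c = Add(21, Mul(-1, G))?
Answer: 546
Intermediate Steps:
G = -6
c = 27 (c = Add(21, Mul(-1, -6)) = Add(21, 6) = 27)
o = -14
Mul(o, Add(Add(35, Mul(-1, c)), J)) = Mul(-14, Add(Add(35, Mul(-1, 27)), -47)) = Mul(-14, Add(Add(35, -27), -47)) = Mul(-14, Add(8, -47)) = Mul(-14, -39) = 546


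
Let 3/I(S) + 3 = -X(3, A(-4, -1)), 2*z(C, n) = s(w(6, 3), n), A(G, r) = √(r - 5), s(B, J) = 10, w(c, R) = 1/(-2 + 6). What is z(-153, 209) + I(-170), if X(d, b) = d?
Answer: 9/2 ≈ 4.5000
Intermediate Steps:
w(c, R) = ¼ (w(c, R) = 1/4 = ¼)
A(G, r) = √(-5 + r)
z(C, n) = 5 (z(C, n) = (½)*10 = 5)
I(S) = -½ (I(S) = 3/(-3 - 1*3) = 3/(-3 - 3) = 3/(-6) = 3*(-⅙) = -½)
z(-153, 209) + I(-170) = 5 - ½ = 9/2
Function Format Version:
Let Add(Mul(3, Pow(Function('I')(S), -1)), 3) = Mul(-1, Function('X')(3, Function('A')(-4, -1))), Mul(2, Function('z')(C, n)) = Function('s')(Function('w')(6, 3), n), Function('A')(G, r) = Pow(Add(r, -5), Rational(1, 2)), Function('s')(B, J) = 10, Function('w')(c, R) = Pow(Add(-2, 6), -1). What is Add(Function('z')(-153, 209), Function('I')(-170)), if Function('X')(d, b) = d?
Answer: Rational(9, 2) ≈ 4.5000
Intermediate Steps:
Function('w')(c, R) = Rational(1, 4) (Function('w')(c, R) = Pow(4, -1) = Rational(1, 4))
Function('A')(G, r) = Pow(Add(-5, r), Rational(1, 2))
Function('z')(C, n) = 5 (Function('z')(C, n) = Mul(Rational(1, 2), 10) = 5)
Function('I')(S) = Rational(-1, 2) (Function('I')(S) = Mul(3, Pow(Add(-3, Mul(-1, 3)), -1)) = Mul(3, Pow(Add(-3, -3), -1)) = Mul(3, Pow(-6, -1)) = Mul(3, Rational(-1, 6)) = Rational(-1, 2))
Add(Function('z')(-153, 209), Function('I')(-170)) = Add(5, Rational(-1, 2)) = Rational(9, 2)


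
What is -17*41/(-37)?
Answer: 697/37 ≈ 18.838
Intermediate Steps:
-17*41/(-37) = -697*(-1/37) = 697/37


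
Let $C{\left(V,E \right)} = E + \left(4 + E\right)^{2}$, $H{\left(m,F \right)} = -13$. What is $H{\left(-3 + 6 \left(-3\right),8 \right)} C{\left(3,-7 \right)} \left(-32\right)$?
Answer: $832$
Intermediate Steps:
$H{\left(-3 + 6 \left(-3\right),8 \right)} C{\left(3,-7 \right)} \left(-32\right) = - 13 \left(-7 + \left(4 - 7\right)^{2}\right) \left(-32\right) = - 13 \left(-7 + \left(-3\right)^{2}\right) \left(-32\right) = - 13 \left(-7 + 9\right) \left(-32\right) = \left(-13\right) 2 \left(-32\right) = \left(-26\right) \left(-32\right) = 832$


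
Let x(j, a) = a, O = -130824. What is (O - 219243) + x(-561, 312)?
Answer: -349755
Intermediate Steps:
(O - 219243) + x(-561, 312) = (-130824 - 219243) + 312 = -350067 + 312 = -349755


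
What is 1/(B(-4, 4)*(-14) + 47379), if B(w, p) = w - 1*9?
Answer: 1/47561 ≈ 2.1026e-5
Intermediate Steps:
B(w, p) = -9 + w (B(w, p) = w - 9 = -9 + w)
1/(B(-4, 4)*(-14) + 47379) = 1/((-9 - 4)*(-14) + 47379) = 1/(-13*(-14) + 47379) = 1/(182 + 47379) = 1/47561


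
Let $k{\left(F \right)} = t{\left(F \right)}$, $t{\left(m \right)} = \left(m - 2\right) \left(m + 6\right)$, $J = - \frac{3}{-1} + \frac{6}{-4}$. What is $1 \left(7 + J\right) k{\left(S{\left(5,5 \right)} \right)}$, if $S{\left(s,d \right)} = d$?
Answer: $\frac{561}{2} \approx 280.5$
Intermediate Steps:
$J = \frac{3}{2}$ ($J = \left(-3\right) \left(-1\right) + 6 \left(- \frac{1}{4}\right) = 3 - \frac{3}{2} = \frac{3}{2} \approx 1.5$)
$t{\left(m \right)} = \left(-2 + m\right) \left(6 + m\right)$
$k{\left(F \right)} = -12 + F^{2} + 4 F$
$1 \left(7 + J\right) k{\left(S{\left(5,5 \right)} \right)} = 1 \left(7 + \frac{3}{2}\right) \left(-12 + 5^{2} + 4 \cdot 5\right) = 1 \cdot \frac{17}{2} \left(-12 + 25 + 20\right) = \frac{17}{2} \cdot 33 = \frac{561}{2}$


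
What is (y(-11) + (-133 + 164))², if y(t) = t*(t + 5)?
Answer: 9409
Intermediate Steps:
y(t) = t*(5 + t)
(y(-11) + (-133 + 164))² = (-11*(5 - 11) + (-133 + 164))² = (-11*(-6) + 31)² = (66 + 31)² = 97² = 9409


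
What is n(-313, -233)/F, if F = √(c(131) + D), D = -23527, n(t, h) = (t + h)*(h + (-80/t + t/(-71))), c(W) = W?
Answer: -1385286630*I*√5849/129982327 ≈ -815.07*I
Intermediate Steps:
n(t, h) = (h + t)*(h - 80/t - t/71) (n(t, h) = (h + t)*(h + (-80/t + t*(-1/71))) = (h + t)*(h + (-80/t - t/71)) = (h + t)*(h - 80/t - t/71))
F = 2*I*√5849 (F = √(131 - 23527) = √(-23396) = 2*I*√5849 ≈ 152.96*I)
n(-313, -233)/F = (-80 + (-233)² - 1/71*(-313)² - 80*(-233)/(-313) + (70/71)*(-233)*(-313))/((2*I*√5849)) = (-80 + 54289 - 1/71*97969 - 80*(-233)*(-1/313) + 5105030/71)*(-I*√5849/11698) = (-80 + 54289 - 97969/71 - 18640/313 + 5105030/71)*(-I*√5849/11698) = 2770573260*(-I*√5849/11698)/22223 = -1385286630*I*√5849/129982327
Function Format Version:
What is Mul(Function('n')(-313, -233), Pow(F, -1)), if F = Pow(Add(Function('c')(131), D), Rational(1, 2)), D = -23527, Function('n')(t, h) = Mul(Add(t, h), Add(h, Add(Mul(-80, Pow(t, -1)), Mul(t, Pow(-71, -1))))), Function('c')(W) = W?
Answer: Mul(Rational(-1385286630, 129982327), I, Pow(5849, Rational(1, 2))) ≈ Mul(-815.07, I)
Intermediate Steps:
Function('n')(t, h) = Mul(Add(h, t), Add(h, Mul(-80, Pow(t, -1)), Mul(Rational(-1, 71), t))) (Function('n')(t, h) = Mul(Add(h, t), Add(h, Add(Mul(-80, Pow(t, -1)), Mul(t, Rational(-1, 71))))) = Mul(Add(h, t), Add(h, Add(Mul(-80, Pow(t, -1)), Mul(Rational(-1, 71), t)))) = Mul(Add(h, t), Add(h, Mul(-80, Pow(t, -1)), Mul(Rational(-1, 71), t))))
F = Mul(2, I, Pow(5849, Rational(1, 2))) (F = Pow(Add(131, -23527), Rational(1, 2)) = Pow(-23396, Rational(1, 2)) = Mul(2, I, Pow(5849, Rational(1, 2))) ≈ Mul(152.96, I))
Mul(Function('n')(-313, -233), Pow(F, -1)) = Mul(Add(-80, Pow(-233, 2), Mul(Rational(-1, 71), Pow(-313, 2)), Mul(-80, -233, Pow(-313, -1)), Mul(Rational(70, 71), -233, -313)), Pow(Mul(2, I, Pow(5849, Rational(1, 2))), -1)) = Mul(Add(-80, 54289, Mul(Rational(-1, 71), 97969), Mul(-80, -233, Rational(-1, 313)), Rational(5105030, 71)), Mul(Rational(-1, 11698), I, Pow(5849, Rational(1, 2)))) = Mul(Add(-80, 54289, Rational(-97969, 71), Rational(-18640, 313), Rational(5105030, 71)), Mul(Rational(-1, 11698), I, Pow(5849, Rational(1, 2)))) = Mul(Rational(2770573260, 22223), Mul(Rational(-1, 11698), I, Pow(5849, Rational(1, 2)))) = Mul(Rational(-1385286630, 129982327), I, Pow(5849, Rational(1, 2)))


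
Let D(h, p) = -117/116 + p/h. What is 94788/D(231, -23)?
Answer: -2539939248/29695 ≈ -85534.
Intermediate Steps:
D(h, p) = -117/116 + p/h (D(h, p) = -117*1/116 + p/h = -117/116 + p/h)
94788/D(231, -23) = 94788/(-117/116 - 23/231) = 94788/(-29695/26796) = 94788*(-26796/29695) = -2539939248/29695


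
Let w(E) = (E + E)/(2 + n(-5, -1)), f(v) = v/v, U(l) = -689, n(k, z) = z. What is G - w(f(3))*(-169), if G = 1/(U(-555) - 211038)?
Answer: 71563725/211727 ≈ 338.00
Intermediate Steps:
f(v) = 1
w(E) = 2*E (w(E) = (E + E)/(2 - 1) = (2*E)/1 = (2*E)*1 = 2*E)
G = -1/211727 (G = 1/(-689 - 211038) = 1/(-211727) = -1/211727 ≈ -4.7231e-6)
G - w(f(3))*(-169) = -1/211727 - 2*1*(-169) = -1/211727 - 2*(-169) = -1/211727 - 1*(-338) = -1/211727 + 338 = 71563725/211727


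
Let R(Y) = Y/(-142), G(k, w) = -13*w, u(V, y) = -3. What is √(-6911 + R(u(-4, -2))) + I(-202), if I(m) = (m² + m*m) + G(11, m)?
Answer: 84234 + I*√139352978/142 ≈ 84234.0 + 83.132*I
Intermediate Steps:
R(Y) = -Y/142 (R(Y) = Y*(-1/142) = -Y/142)
I(m) = -13*m + 2*m² (I(m) = (m² + m*m) - 13*m = (m² + m²) - 13*m = 2*m² - 13*m = -13*m + 2*m²)
√(-6911 + R(u(-4, -2))) + I(-202) = √(-6911 - 1/142*(-3)) - 202*(-13 + 2*(-202)) = √(-6911 + 3/142) - 202*(-13 - 404) = √(-981359/142) - 202*(-417) = I*√139352978/142 + 84234 = 84234 + I*√139352978/142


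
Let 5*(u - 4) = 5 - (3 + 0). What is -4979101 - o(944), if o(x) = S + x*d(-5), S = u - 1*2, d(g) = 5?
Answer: -24919117/5 ≈ -4.9838e+6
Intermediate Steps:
u = 22/5 (u = 4 + (5 - (3 + 0))/5 = 4 + (5 - 1*3)/5 = 4 + (5 - 3)/5 = 4 + (⅕)*2 = 4 + ⅖ = 22/5 ≈ 4.4000)
S = 12/5 (S = 22/5 - 1*2 = 22/5 - 2 = 12/5 ≈ 2.4000)
o(x) = 12/5 + 5*x (o(x) = 12/5 + x*5 = 12/5 + 5*x)
-4979101 - o(944) = -4979101 - (12/5 + 5*944) = -4979101 - (12/5 + 4720) = -4979101 - 1*23612/5 = -4979101 - 23612/5 = -24919117/5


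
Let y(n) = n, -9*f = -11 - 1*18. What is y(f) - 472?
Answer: -4219/9 ≈ -468.78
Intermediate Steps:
f = 29/9 (f = -(-11 - 1*18)/9 = -(-11 - 18)/9 = -⅑*(-29) = 29/9 ≈ 3.2222)
y(f) - 472 = 29/9 - 472 = -4219/9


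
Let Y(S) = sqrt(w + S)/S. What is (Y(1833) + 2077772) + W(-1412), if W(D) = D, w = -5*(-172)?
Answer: 2076360 + sqrt(2693)/1833 ≈ 2.0764e+6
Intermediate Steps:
w = 860
Y(S) = sqrt(860 + S)/S
(Y(1833) + 2077772) + W(-1412) = (sqrt(860 + 1833)/1833 + 2077772) - 1412 = (sqrt(2693)/1833 + 2077772) - 1412 = (2077772 + sqrt(2693)/1833) - 1412 = 2076360 + sqrt(2693)/1833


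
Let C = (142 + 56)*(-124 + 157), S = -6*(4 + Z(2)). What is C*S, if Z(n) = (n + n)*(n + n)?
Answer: -784080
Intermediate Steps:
Z(n) = 4*n**2 (Z(n) = (2*n)*(2*n) = 4*n**2)
S = -120 (S = -6*(4 + 4*2**2) = -6*(4 + 4*4) = -6*(4 + 16) = -6*20 = -120)
C = 6534 (C = 198*33 = 6534)
C*S = 6534*(-120) = -784080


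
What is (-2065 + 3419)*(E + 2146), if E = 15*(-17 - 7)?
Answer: 2418244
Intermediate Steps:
E = -360 (E = 15*(-24) = -360)
(-2065 + 3419)*(E + 2146) = (-2065 + 3419)*(-360 + 2146) = 1354*1786 = 2418244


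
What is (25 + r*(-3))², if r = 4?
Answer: 169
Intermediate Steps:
(25 + r*(-3))² = (25 + 4*(-3))² = (25 - 12)² = 13² = 169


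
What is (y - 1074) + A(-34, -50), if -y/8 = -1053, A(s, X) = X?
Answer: 7300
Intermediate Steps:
y = 8424 (y = -8*(-1053) = 8424)
(y - 1074) + A(-34, -50) = (8424 - 1074) - 50 = 7350 - 50 = 7300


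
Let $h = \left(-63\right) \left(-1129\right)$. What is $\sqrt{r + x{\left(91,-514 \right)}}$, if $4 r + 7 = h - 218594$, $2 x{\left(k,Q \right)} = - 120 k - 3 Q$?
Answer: $\frac{3 i \sqrt{18470}}{2} \approx 203.86 i$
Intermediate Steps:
$x{\left(k,Q \right)} = - 60 k - \frac{3 Q}{2}$ ($x{\left(k,Q \right)} = \frac{- 120 k - 3 Q}{2} = - 60 k - \frac{3 Q}{2}$)
$h = 71127$
$r = - \frac{73737}{2}$ ($r = - \frac{7}{4} + \frac{71127 - 218594}{4} = - \frac{7}{4} + \frac{1}{4} \left(-147467\right) = - \frac{7}{4} - \frac{147467}{4} = - \frac{73737}{2} \approx -36869.0$)
$\sqrt{r + x{\left(91,-514 \right)}} = \sqrt{- \frac{73737}{2} - 4689} = \sqrt{- \frac{83115}{2}} = \frac{3 i \sqrt{18470}}{2}$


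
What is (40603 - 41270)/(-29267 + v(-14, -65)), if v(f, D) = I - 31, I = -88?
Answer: 667/29386 ≈ 0.022698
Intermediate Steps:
v(f, D) = -119 (v(f, D) = -88 - 31 = -119)
(40603 - 41270)/(-29267 + v(-14, -65)) = (40603 - 41270)/(-29267 - 119) = -667/(-29386) = -667*(-1/29386) = 667/29386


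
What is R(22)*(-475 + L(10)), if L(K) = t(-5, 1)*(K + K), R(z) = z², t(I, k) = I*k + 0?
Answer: -278300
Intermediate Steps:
t(I, k) = I*k
L(K) = -10*K (L(K) = (-5*1)*(K + K) = -10*K)
R(22)*(-475 + L(10)) = 22²*(-475 - 10*10) = 484*(-475 - 100) = 484*(-575) = -278300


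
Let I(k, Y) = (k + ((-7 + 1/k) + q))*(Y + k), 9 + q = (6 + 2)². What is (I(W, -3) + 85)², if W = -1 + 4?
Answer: 7225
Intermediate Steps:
q = 55 (q = -9 + (6 + 2)² = -9 + 8² = -9 + 64 = 55)
W = 3
I(k, Y) = (Y + k)*(48 + k + 1/k) (I(k, Y) = (k + ((-7 + 1/k) + 55))*(Y + k) = (k + (48 + 1/k))*(Y + k) = (48 + k + 1/k)*(Y + k) = (Y + k)*(48 + k + 1/k))
(I(W, -3) + 85)² = ((1 + 3² + 48*(-3) + 48*3 - 3*3 - 3/3) + 85)² = ((1 + 9 - 144 + 144 - 9 - 3*⅓) + 85)² = ((1 + 9 - 144 + 144 - 9 - 1) + 85)² = (0 + 85)² = 85² = 7225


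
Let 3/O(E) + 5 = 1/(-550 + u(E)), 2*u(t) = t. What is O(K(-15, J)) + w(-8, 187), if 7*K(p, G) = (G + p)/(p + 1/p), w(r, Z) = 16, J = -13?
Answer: 1595401/103596 ≈ 15.400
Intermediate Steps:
u(t) = t/2
K(p, G) = (G + p)/(7*(p + 1/p)) (K(p, G) = ((G + p)/(p + 1/p))/7 = (G + p)/(7*(p + 1/p)))
O(E) = 3/(-5 + 1/(-550 + E/2))
O(K(-15, J)) + w(-8, 187) = 3*(1100 - (-15)*(-13 - 15)/(7*(1 + (-15)**2)))/(-5502 + 5*((1/7)*(-15)*(-13 - 15)/(1 + (-15)**2))) + 16 = 3*(1100 - (-15)*(-28)/(7*(1 + 225)))/(-5502 + 5*((1/7)*(-15)*(-28)/(1 + 225))) + 16 = 3*(1100 - (-15)*(-28)/(7*226))/(-5502 + 5*((1/7)*(-15)*(-28)/226)) + 16 = 3*(1100 - (-15)*(-28)/(7*226))/(-5502 + 5*((1/7)*(-15)*(1/226)*(-28))) + 16 = 3*(1100 - 1*30/113)/(-5502 + 5*(30/113)) + 16 = 3*(1100 - 30/113)/(-5502 + 150/113) + 16 = 3*(124270/113)/(-621576/113) + 16 = 3*(-113/621576)*(124270/113) + 16 = -62135/103596 + 16 = 1595401/103596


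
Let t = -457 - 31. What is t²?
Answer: 238144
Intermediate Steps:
t = -488
t² = (-488)² = 238144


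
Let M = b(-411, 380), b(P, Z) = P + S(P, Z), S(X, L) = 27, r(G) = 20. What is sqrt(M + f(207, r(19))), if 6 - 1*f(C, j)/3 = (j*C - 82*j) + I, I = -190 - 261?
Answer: I*sqrt(6513) ≈ 80.703*I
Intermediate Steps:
I = -451
f(C, j) = 1371 + 246*j - 3*C*j (f(C, j) = 18 - 3*((j*C - 82*j) - 451) = 18 - 3*((C*j - 82*j) - 451) = 18 - 3*((-82*j + C*j) - 451) = 18 - 3*(-451 - 82*j + C*j) = 18 + (1353 + 246*j - 3*C*j) = 1371 + 246*j - 3*C*j)
b(P, Z) = 27 + P (b(P, Z) = P + 27 = 27 + P)
M = -384 (M = 27 - 411 = -384)
sqrt(M + f(207, r(19))) = sqrt(-384 + (1371 + 246*20 - 3*207*20)) = sqrt(-384 + (1371 + 4920 - 12420)) = sqrt(-384 - 6129) = sqrt(-6513) = I*sqrt(6513)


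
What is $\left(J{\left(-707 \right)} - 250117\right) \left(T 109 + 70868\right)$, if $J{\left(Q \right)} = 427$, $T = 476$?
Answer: $-30649946880$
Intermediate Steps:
$\left(J{\left(-707 \right)} - 250117\right) \left(T 109 + 70868\right) = \left(427 - 250117\right) \left(476 \cdot 109 + 70868\right) = - 249690 \left(51884 + 70868\right) = \left(-249690\right) 122752 = -30649946880$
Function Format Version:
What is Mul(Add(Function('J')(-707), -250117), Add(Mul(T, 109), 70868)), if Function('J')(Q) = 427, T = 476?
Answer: -30649946880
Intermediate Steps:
Mul(Add(Function('J')(-707), -250117), Add(Mul(T, 109), 70868)) = Mul(Add(427, -250117), Add(Mul(476, 109), 70868)) = Mul(-249690, Add(51884, 70868)) = Mul(-249690, 122752) = -30649946880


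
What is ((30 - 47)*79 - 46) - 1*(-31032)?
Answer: 29643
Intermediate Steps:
((30 - 47)*79 - 46) - 1*(-31032) = (-17*79 - 46) + 31032 = (-1343 - 46) + 31032 = -1389 + 31032 = 29643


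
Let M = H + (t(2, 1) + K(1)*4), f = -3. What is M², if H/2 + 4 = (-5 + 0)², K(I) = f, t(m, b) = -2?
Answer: 784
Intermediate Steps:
K(I) = -3
H = 42 (H = -8 + 2*(-5 + 0)² = -8 + 2*(-5)² = -8 + 2*25 = -8 + 50 = 42)
M = 28 (M = 42 + (-2 - 3*4) = 42 + (-2 - 12) = 42 - 14 = 28)
M² = 28² = 784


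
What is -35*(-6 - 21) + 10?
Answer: 955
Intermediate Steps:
-35*(-6 - 21) + 10 = -35*(-27) + 10 = 945 + 10 = 955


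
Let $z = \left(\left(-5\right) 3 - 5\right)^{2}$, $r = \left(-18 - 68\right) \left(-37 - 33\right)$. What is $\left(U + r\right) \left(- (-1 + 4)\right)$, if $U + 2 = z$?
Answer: $-19254$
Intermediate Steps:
$r = 6020$ ($r = \left(-86\right) \left(-70\right) = 6020$)
$z = 400$ ($z = \left(-15 - 5\right)^{2} = \left(-20\right)^{2} = 400$)
$U = 398$ ($U = -2 + 400 = 398$)
$\left(U + r\right) \left(- (-1 + 4)\right) = \left(398 + 6020\right) \left(- (-1 + 4)\right) = 6418 \left(\left(-1\right) 3\right) = 6418 \left(-3\right) = -19254$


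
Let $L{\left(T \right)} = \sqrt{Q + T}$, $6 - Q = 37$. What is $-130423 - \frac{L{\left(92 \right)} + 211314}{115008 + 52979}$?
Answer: $- \frac{21909579815}{167987} - \frac{\sqrt{61}}{167987} \approx -1.3042 \cdot 10^{5}$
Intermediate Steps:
$Q = -31$ ($Q = 6 - 37 = -31$)
$L{\left(T \right)} = \sqrt{-31 + T}$
$-130423 - \frac{L{\left(92 \right)} + 211314}{115008 + 52979} = -130423 - \frac{\sqrt{-31 + 92} + 211314}{115008 + 52979} = -130423 - \frac{\sqrt{61} + 211314}{167987} = -130423 - \left(211314 + \sqrt{61}\right) \frac{1}{167987} = -130423 - \left(\frac{211314}{167987} + \frac{\sqrt{61}}{167987}\right) = - \frac{21909579815}{167987} - \frac{\sqrt{61}}{167987}$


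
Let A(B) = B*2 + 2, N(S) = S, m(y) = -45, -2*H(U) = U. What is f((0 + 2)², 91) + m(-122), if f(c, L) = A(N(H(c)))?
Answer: -47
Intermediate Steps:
H(U) = -U/2
A(B) = 2 + 2*B (A(B) = 2*B + 2 = 2 + 2*B)
f(c, L) = 2 - c (f(c, L) = 2 + 2*(-c/2) = 2 - c)
f((0 + 2)², 91) + m(-122) = (2 - (0 + 2)²) - 45 = (2 - 1*2²) - 45 = (2 - 1*4) - 45 = (2 - 4) - 45 = -2 - 45 = -47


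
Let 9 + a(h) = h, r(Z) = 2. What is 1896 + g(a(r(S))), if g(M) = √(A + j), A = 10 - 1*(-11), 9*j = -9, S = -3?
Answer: 1896 + 2*√5 ≈ 1900.5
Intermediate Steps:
j = -1 (j = (⅑)*(-9) = -1)
A = 21 (A = 10 + 11 = 21)
a(h) = -9 + h
g(M) = 2*√5 (g(M) = √(21 - 1) = √20 = 2*√5)
1896 + g(a(r(S))) = 1896 + 2*√5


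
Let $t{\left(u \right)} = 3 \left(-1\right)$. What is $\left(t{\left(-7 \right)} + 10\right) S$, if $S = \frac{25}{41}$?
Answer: $\frac{175}{41} \approx 4.2683$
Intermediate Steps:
$t{\left(u \right)} = -3$
$S = \frac{25}{41}$ ($S = 25 \cdot \frac{1}{41} = \frac{25}{41} \approx 0.60976$)
$\left(t{\left(-7 \right)} + 10\right) S = \left(-3 + 10\right) \frac{25}{41} = 7 \cdot \frac{25}{41} = \frac{175}{41}$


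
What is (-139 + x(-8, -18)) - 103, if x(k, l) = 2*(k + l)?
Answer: -294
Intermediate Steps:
x(k, l) = 2*k + 2*l
(-139 + x(-8, -18)) - 103 = (-139 + (2*(-8) + 2*(-18))) - 103 = (-139 + (-16 - 36)) - 103 = (-139 - 52) - 103 = -191 - 103 = -294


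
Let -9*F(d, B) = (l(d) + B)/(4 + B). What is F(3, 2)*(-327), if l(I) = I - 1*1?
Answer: 218/9 ≈ 24.222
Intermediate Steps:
l(I) = -1 + I (l(I) = I - 1 = -1 + I)
F(d, B) = -(-1 + B + d)/(9*(4 + B)) (F(d, B) = -((-1 + d) + B)/(9*(4 + B)) = -(-1 + B + d)/(9*(4 + B)))
F(3, 2)*(-327) = ((1 - 1*2 - 1*3)/(9*(4 + 2)))*(-327) = ((⅑)*(1 - 2 - 3)/6)*(-327) = ((⅑)*(⅙)*(-4))*(-327) = -2/27*(-327) = 218/9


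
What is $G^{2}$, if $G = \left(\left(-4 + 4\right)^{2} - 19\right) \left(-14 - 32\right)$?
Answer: $763876$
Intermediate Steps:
$G = 874$ ($G = \left(0^{2} - 19\right) \left(-46\right) = \left(0 - 19\right) \left(-46\right) = \left(-19\right) \left(-46\right) = 874$)
$G^{2} = 874^{2} = 763876$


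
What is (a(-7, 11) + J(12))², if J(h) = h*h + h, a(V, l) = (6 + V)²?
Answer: 24649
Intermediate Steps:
J(h) = h + h² (J(h) = h² + h = h + h²)
(a(-7, 11) + J(12))² = ((6 - 7)² + 12*(1 + 12))² = ((-1)² + 12*13)² = (1 + 156)² = 157² = 24649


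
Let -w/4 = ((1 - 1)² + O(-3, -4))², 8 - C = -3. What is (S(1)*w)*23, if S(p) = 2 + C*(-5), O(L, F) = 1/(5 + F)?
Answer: 4876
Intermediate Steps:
C = 11 (C = 8 - 1*(-3) = 8 + 3 = 11)
S(p) = -53 (S(p) = 2 + 11*(-5) = 2 - 55 = -53)
w = -4 (w = -4*((1 - 1)² + 1/(5 - 4))² = -4*(0² + 1/1)² = -4*(0 + 1)² = -4*1² = -4*1 = -4)
(S(1)*w)*23 = -53*(-4)*23 = 212*23 = 4876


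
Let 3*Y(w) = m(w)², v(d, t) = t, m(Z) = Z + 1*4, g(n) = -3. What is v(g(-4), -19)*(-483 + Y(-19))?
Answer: 7752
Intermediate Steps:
m(Z) = 4 + Z (m(Z) = Z + 4 = 4 + Z)
Y(w) = (4 + w)²/3
v(g(-4), -19)*(-483 + Y(-19)) = -19*(-483 + (4 - 19)²/3) = -19*(-483 + (⅓)*(-15)²) = -19*(-483 + (⅓)*225) = -19*(-483 + 75) = -19*(-408) = 7752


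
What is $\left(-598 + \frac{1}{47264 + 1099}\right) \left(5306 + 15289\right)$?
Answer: $- \frac{198543166145}{16121} \approx -1.2316 \cdot 10^{7}$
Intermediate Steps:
$\left(-598 + \frac{1}{47264 + 1099}\right) \left(5306 + 15289\right) = \left(-598 + \frac{1}{48363}\right) 20595 = \left(- \frac{28921073}{48363}\right) 20595 = - \frac{198543166145}{16121}$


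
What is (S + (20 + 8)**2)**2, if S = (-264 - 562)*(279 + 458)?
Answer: 369637248484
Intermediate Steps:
S = -608762 (S = -826*737 = -608762)
(S + (20 + 8)**2)**2 = (-608762 + (20 + 8)**2)**2 = (-608762 + 28**2)**2 = (-608762 + 784)**2 = (-607978)**2 = 369637248484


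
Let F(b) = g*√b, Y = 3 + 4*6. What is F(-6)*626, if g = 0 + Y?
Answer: 16902*I*√6 ≈ 41401.0*I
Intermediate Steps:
Y = 27 (Y = 3 + 24 = 27)
g = 27 (g = 0 + 27 = 27)
F(b) = 27*√b
F(-6)*626 = (27*√(-6))*626 = (27*(I*√6))*626 = (27*I*√6)*626 = 16902*I*√6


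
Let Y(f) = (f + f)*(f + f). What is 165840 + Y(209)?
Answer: 340564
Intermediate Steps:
Y(f) = 4*f**2 (Y(f) = (2*f)*(2*f) = 4*f**2)
165840 + Y(209) = 165840 + 4*209**2 = 165840 + 4*43681 = 165840 + 174724 = 340564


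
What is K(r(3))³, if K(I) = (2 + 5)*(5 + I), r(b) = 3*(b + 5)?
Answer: 8365427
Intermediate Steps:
r(b) = 15 + 3*b (r(b) = 3*(5 + b) = 15 + 3*b)
K(I) = 35 + 7*I (K(I) = 7*(5 + I) = 35 + 7*I)
K(r(3))³ = (35 + 7*(15 + 3*3))³ = (35 + 7*(15 + 9))³ = (35 + 7*24)³ = (35 + 168)³ = 203³ = 8365427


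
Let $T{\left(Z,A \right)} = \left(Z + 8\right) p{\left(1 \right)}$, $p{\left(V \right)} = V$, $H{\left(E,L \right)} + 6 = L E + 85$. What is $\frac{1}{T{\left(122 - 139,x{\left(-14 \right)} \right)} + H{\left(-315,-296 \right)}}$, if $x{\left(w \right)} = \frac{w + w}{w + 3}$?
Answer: $\frac{1}{93310} \approx 1.0717 \cdot 10^{-5}$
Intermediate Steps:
$H{\left(E,L \right)} = 79 + E L$ ($H{\left(E,L \right)} = -6 + \left(L E + 85\right) = -6 + \left(E L + 85\right) = -6 + \left(85 + E L\right) = 79 + E L$)
$x{\left(w \right)} = \frac{2 w}{3 + w}$
$T{\left(Z,A \right)} = 8 + Z$ ($T{\left(Z,A \right)} = \left(Z + 8\right) 1 = \left(8 + Z\right) 1 = 8 + Z$)
$\frac{1}{T{\left(122 - 139,x{\left(-14 \right)} \right)} + H{\left(-315,-296 \right)}} = \frac{1}{\left(8 + \left(122 - 139\right)\right) + \left(79 - -93240\right)} = \frac{1}{\left(8 - 17\right) + \left(79 + 93240\right)} = \frac{1}{-9 + 93319} = \frac{1}{93310}$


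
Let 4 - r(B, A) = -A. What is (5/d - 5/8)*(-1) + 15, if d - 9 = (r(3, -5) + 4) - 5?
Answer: 835/56 ≈ 14.911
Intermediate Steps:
r(B, A) = 4 + A (r(B, A) = 4 - (-1)*A = 4 + A)
d = 7 (d = 9 + (((4 - 5) + 4) - 5) = 9 + ((-1 + 4) - 5) = 9 + (3 - 5) = 9 - 2 = 7)
(5/d - 5/8)*(-1) + 15 = (5/7 - 5/8)*(-1) + 15 = (5/56)*(-1) + 15 = -5/56 + 15 = 835/56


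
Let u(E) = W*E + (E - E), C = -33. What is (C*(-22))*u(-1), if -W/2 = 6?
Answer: 8712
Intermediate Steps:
W = -12 (W = -2*6 = -12)
u(E) = -12*E (u(E) = -12*E + (E - E) = -12*E + 0 = -12*E)
(C*(-22))*u(-1) = (-33*(-22))*(-12*(-1)) = 726*12 = 8712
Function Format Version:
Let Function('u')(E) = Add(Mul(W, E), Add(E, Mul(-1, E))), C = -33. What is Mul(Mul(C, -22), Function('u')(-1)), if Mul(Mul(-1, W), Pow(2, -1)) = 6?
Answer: 8712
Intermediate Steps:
W = -12 (W = Mul(-2, 6) = -12)
Function('u')(E) = Mul(-12, E) (Function('u')(E) = Add(Mul(-12, E), Add(E, Mul(-1, E))) = Add(Mul(-12, E), 0) = Mul(-12, E))
Mul(Mul(C, -22), Function('u')(-1)) = Mul(Mul(-33, -22), Mul(-12, -1)) = Mul(726, 12) = 8712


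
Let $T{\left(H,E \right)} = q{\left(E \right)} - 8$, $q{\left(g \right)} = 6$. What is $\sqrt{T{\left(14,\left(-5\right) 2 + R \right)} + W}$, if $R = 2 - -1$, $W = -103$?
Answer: $i \sqrt{105} \approx 10.247 i$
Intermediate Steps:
$R = 3$ ($R = 2 + 1 = 3$)
$T{\left(H,E \right)} = -2$ ($T{\left(H,E \right)} = 6 - 8 = -2$)
$\sqrt{T{\left(14,\left(-5\right) 2 + R \right)} + W} = \sqrt{-2 - 103} = \sqrt{-105} = i \sqrt{105}$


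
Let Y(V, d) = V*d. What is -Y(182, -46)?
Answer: 8372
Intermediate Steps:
-Y(182, -46) = -182*(-46) = -1*(-8372) = 8372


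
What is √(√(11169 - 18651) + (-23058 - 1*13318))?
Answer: √(-36376 + I*√7482) ≈ 0.227 + 190.73*I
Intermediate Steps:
√(√(11169 - 18651) + (-23058 - 1*13318)) = √(√(-7482) + (-23058 - 13318)) = √(I*√7482 - 36376) = √(-36376 + I*√7482)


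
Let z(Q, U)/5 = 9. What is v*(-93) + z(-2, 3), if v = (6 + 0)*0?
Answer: 45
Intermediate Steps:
z(Q, U) = 45 (z(Q, U) = 5*9 = 45)
v = 0 (v = 6*0 = 0)
v*(-93) + z(-2, 3) = 0*(-93) + 45 = 0 + 45 = 45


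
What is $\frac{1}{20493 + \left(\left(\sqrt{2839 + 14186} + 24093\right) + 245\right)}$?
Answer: $\frac{44831}{2009801536} - \frac{5 \sqrt{681}}{2009801536} \approx 2.2241 \cdot 10^{-5}$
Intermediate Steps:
$\frac{1}{20493 + \left(\left(\sqrt{2839 + 14186} + 24093\right) + 245\right)} = \frac{1}{20493 + \left(\left(\sqrt{17025} + 24093\right) + 245\right)} = \frac{1}{20493 + \left(\left(5 \sqrt{681} + 24093\right) + 245\right)} = \frac{1}{20493 + \left(\left(24093 + 5 \sqrt{681}\right) + 245\right)} = \frac{1}{20493 + \left(24338 + 5 \sqrt{681}\right)} = \frac{1}{44831 + 5 \sqrt{681}}$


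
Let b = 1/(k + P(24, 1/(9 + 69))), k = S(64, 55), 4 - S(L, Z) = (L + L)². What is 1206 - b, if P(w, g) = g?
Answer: 1540832712/1277639 ≈ 1206.0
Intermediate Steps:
S(L, Z) = 4 - 4*L² (S(L, Z) = 4 - (L + L)² = 4 - (2*L)² = 4 - 4*L²)
k = -16380 (k = 4 - 4*64² = 4 - 4*4096 = 4 - 16384 = -16380)
b = -78/1277639 (b = 1/(-16380 + 1/(9 + 69)) = 1/(-16380 + 1/78) = 1/(-1277639/78) = -78/1277639 ≈ -6.1050e-5)
1206 - b = 1206 - 1*(-78/1277639) = 1206 + 78/1277639 = 1540832712/1277639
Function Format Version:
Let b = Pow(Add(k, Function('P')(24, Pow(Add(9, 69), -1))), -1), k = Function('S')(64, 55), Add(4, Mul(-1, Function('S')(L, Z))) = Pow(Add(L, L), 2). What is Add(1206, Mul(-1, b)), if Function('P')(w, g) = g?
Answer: Rational(1540832712, 1277639) ≈ 1206.0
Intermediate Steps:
Function('S')(L, Z) = Add(4, Mul(-4, Pow(L, 2))) (Function('S')(L, Z) = Add(4, Mul(-1, Pow(Add(L, L), 2))) = Add(4, Mul(-1, Pow(Mul(2, L), 2))) = Add(4, Mul(-1, Mul(4, Pow(L, 2)))) = Add(4, Mul(-4, Pow(L, 2))))
k = -16380 (k = Add(4, Mul(-4, Pow(64, 2))) = Add(4, Mul(-4, 4096)) = Add(4, -16384) = -16380)
b = Rational(-78, 1277639) (b = Pow(Add(-16380, Pow(Add(9, 69), -1)), -1) = Pow(Add(-16380, Pow(78, -1)), -1) = Pow(Add(-16380, Rational(1, 78)), -1) = Pow(Rational(-1277639, 78), -1) = Rational(-78, 1277639) ≈ -6.1050e-5)
Add(1206, Mul(-1, b)) = Add(1206, Mul(-1, Rational(-78, 1277639))) = Add(1206, Rational(78, 1277639)) = Rational(1540832712, 1277639)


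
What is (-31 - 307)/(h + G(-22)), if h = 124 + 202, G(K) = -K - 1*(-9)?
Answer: -338/357 ≈ -0.94678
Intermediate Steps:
G(K) = 9 - K (G(K) = -K + 9 = 9 - K)
h = 326
(-31 - 307)/(h + G(-22)) = (-31 - 307)/(326 + (9 - 1*(-22))) = -338/(326 + (9 + 22)) = -338/(326 + 31) = -338/357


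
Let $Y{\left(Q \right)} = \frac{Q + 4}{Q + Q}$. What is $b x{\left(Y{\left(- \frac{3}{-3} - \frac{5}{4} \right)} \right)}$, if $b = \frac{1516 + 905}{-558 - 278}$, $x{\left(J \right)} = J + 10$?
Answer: $- \frac{12105}{1672} \approx -7.2398$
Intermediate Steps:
$Y{\left(Q \right)} = \frac{4 + Q}{2 Q}$
$x{\left(J \right)} = 10 + J$
$b = - \frac{2421}{836}$ ($b = \frac{2421}{-836} = 2421 \left(- \frac{1}{836}\right) = - \frac{2421}{836} \approx -2.8959$)
$b x{\left(Y{\left(- \frac{3}{-3} - \frac{5}{4} \right)} \right)} = - \frac{2421 \left(10 + \frac{4 - \left(-1 + \frac{5}{4}\right)}{2 \left(- \frac{3}{-3} - \frac{5}{4}\right)}\right)}{836} = - \frac{2421 \left(10 + \frac{4 - \frac{1}{4}}{2 \left(\left(-3\right) \left(- \frac{1}{3}\right) - \frac{5}{4}\right)}\right)}{836} = - \frac{2421 \left(10 + \frac{4 + \left(1 - \frac{5}{4}\right)}{2 \left(1 - \frac{5}{4}\right)}\right)}{836} = - \frac{2421 \left(10 + \frac{4 - \frac{1}{4}}{2 \left(- \frac{1}{4}\right)}\right)}{836} = - \frac{2421 \left(10 + \frac{1}{2} \left(-4\right) \frac{15}{4}\right)}{836} = - \frac{2421 \left(10 - \frac{15}{2}\right)}{836} = \left(- \frac{2421}{836}\right) \frac{5}{2} = - \frac{12105}{1672}$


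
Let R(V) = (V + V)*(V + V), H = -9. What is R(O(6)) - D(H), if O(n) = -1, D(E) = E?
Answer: 13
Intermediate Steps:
R(V) = 4*V² (R(V) = (2*V)*(2*V) = 4*V²)
R(O(6)) - D(H) = 4*(-1)² - 1*(-9) = 4*1 + 9 = 4 + 9 = 13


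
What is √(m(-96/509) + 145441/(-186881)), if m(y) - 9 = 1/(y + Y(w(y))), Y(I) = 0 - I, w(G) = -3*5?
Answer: √16454079762483585999/1408895859 ≈ 2.8791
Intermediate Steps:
w(G) = -15
Y(I) = -I
m(y) = 9 + 1/(15 + y) (m(y) = 9 + 1/(y - 1*(-15)) = 9 + 1/(y + 15) = 9 + 1/(15 + y))
√(m(-96/509) + 145441/(-186881)) = √((136 + 9*(-96/509))/(15 - 96/509) + 145441/(-186881)) = √((136 + 9*(-96*1/509))/(15 - 96*1/509) + 145441*(-1/186881)) = √((136 + 9*(-96/509))/(15 - 96/509) - 145441/186881) = √((136 - 864/509)/(7539/509) - 145441/186881) = √((509/7539)*(68360/509) - 145441/186881) = √(68360/7539 - 145441/186881) = √(11678705461/1408895859) = √16454079762483585999/1408895859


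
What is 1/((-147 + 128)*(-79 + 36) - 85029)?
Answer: -1/84212 ≈ -1.1875e-5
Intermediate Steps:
1/((-147 + 128)*(-79 + 36) - 85029) = 1/(-19*(-43) - 85029) = 1/(817 - 85029) = 1/(-84212) = -1/84212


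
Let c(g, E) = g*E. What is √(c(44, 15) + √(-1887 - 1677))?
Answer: √(660 + 18*I*√11) ≈ 25.717 + 1.1607*I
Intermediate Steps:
c(g, E) = E*g
√(c(44, 15) + √(-1887 - 1677)) = √(15*44 + √(-1887 - 1677)) = √(660 + √(-3564)) = √(660 + 18*I*√11)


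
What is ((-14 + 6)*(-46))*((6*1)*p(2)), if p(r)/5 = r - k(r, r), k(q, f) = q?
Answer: 0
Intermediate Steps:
p(r) = 0 (p(r) = 5*(r - r) = 5*0 = 0)
((-14 + 6)*(-46))*((6*1)*p(2)) = ((-14 + 6)*(-46))*((6*1)*0) = (-8*(-46))*(6*0) = 368*0 = 0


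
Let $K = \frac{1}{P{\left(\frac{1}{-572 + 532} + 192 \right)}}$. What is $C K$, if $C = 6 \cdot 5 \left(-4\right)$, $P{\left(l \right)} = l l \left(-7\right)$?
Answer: $\frac{192000}{412769287} \approx 0.00046515$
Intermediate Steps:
$P{\left(l \right)} = - 7 l^{2}$ ($P{\left(l \right)} = l^{2} \left(-7\right) = - 7 l^{2}$)
$C = -120$ ($C = 30 \left(-4\right) = -120$)
$K = - \frac{1600}{412769287}$ ($K = \frac{1}{\left(-7\right) \left(\frac{1}{-572 + 532} + 192\right)^{2}} = \frac{1}{\left(-7\right) \left(\frac{1}{-40} + 192\right)^{2}} = \frac{1}{\left(-7\right) \left(- \frac{1}{40} + 192\right)^{2}} = \frac{1}{\left(-7\right) \left(\frac{7679}{40}\right)^{2}} = \frac{1}{\left(-7\right) \frac{58967041}{1600}} = \frac{1}{- \frac{412769287}{1600}} = - \frac{1600}{412769287} \approx -3.8763 \cdot 10^{-6}$)
$C K = \left(-120\right) \left(- \frac{1600}{412769287}\right) = \frac{192000}{412769287}$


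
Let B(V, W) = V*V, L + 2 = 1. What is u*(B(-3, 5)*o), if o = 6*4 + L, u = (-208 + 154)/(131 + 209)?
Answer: -5589/170 ≈ -32.876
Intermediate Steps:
L = -1 (L = -2 + 1 = -1)
B(V, W) = V²
u = -27/170 (u = -54/340 = -54*1/340 = -27/170 ≈ -0.15882)
o = 23 (o = 6*4 - 1 = 24 - 1 = 23)
u*(B(-3, 5)*o) = -27*(-3)²*23/170 = -243*23/170 = -27/170*207 = -5589/170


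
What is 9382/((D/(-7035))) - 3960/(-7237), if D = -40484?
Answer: 238909734165/146491354 ≈ 1630.9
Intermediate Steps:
9382/((D/(-7035))) - 3960/(-7237) = 9382/((-40484/(-7035))) - 3960/(-7237) = 9382/((-40484*(-1/7035))) - 3960*(-1/7237) = 9382/(40484/7035) + 3960/7237 = 9382*(7035/40484) + 3960/7237 = 33001185/20242 + 3960/7237 = 238909734165/146491354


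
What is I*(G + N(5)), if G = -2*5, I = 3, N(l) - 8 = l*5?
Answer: 69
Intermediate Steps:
N(l) = 8 + 5*l (N(l) = 8 + l*5 = 8 + 5*l)
G = -10
I*(G + N(5)) = 3*(-10 + (8 + 5*5)) = 3*(-10 + (8 + 25)) = 3*(-10 + 33) = 3*23 = 69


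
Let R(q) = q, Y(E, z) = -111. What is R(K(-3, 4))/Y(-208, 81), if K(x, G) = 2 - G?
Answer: 2/111 ≈ 0.018018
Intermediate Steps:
R(K(-3, 4))/Y(-208, 81) = (2 - 1*4)/(-111) = (2 - 4)*(-1/111) = -2*(-1/111) = 2/111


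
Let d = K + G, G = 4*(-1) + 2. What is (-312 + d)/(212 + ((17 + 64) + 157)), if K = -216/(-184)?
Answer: -1439/2070 ≈ -0.69517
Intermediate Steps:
G = -2 (G = -4 + 2 = -2)
K = 27/23 (K = -216*(-1/184) = 27/23 ≈ 1.1739)
d = -19/23 (d = 27/23 - 2 = -19/23 ≈ -0.82609)
(-312 + d)/(212 + ((17 + 64) + 157)) = (-312 - 19/23)/(212 + ((17 + 64) + 157)) = -7195/(23*(212 + (81 + 157))) = -7195/(23*(212 + 238)) = -7195/23/450 = -7195/23*1/450 = -1439/2070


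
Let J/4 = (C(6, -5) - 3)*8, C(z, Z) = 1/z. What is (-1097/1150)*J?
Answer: 149192/1725 ≈ 86.488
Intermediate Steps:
J = -272/3 (J = 4*((1/6 - 3)*8) = 4*(-17/6*8) = 4*(-68/3) = -272/3 ≈ -90.667)
(-1097/1150)*J = -1097/1150*(-272/3) = 149192/1725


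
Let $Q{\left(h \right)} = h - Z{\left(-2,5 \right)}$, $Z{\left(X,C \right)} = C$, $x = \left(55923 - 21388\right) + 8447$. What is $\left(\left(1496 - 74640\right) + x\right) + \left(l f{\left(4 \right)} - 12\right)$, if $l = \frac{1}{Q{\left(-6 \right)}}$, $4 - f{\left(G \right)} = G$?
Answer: $-30174$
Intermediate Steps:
$x = 42982$ ($x = 34535 + 8447 = 42982$)
$f{\left(G \right)} = 4 - G$
$Q{\left(h \right)} = -5 + h$ ($Q{\left(h \right)} = h - 5 = -5 + h$)
$l = - \frac{1}{11}$ ($l = \frac{1}{-5 - 6} = \frac{1}{-11} = - \frac{1}{11} \approx -0.090909$)
$\left(\left(1496 - 74640\right) + x\right) + \left(l f{\left(4 \right)} - 12\right) = \left(\left(1496 - 74640\right) + 42982\right) - \left(12 + \frac{4 - 4}{11}\right) = \left(-73144 + 42982\right) - \left(12 + \frac{4 - 4}{11}\right) = -30162 - 12 = -30174$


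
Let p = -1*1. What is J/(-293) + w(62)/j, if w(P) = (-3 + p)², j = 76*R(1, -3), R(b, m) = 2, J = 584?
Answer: -10510/5567 ≈ -1.8879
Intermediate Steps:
p = -1
j = 152 (j = 76*2 = 152)
w(P) = 16 (w(P) = (-3 - 1)² = (-4)² = 16)
J/(-293) + w(62)/j = 584/(-293) + 16/152 = 584*(-1/293) + 16*(1/152) = -584/293 + 2/19 = -10510/5567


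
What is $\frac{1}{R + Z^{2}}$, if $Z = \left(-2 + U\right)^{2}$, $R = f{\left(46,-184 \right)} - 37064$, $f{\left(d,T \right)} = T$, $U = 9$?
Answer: $- \frac{1}{34847} \approx -2.8697 \cdot 10^{-5}$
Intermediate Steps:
$R = -37248$ ($R = -184 - 37064 = -37248$)
$Z = 49$ ($Z = \left(-2 + 9\right)^{2} = 7^{2} = 49$)
$\frac{1}{R + Z^{2}} = \frac{1}{-37248 + 49^{2}} = \frac{1}{-37248 + 2401} = \frac{1}{-34847} = - \frac{1}{34847}$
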